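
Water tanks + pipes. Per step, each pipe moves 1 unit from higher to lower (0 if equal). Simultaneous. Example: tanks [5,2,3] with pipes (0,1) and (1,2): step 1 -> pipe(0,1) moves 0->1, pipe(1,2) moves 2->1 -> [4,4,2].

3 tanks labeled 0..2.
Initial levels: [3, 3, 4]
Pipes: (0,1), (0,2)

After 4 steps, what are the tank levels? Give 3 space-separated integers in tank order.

Answer: 2 4 4

Derivation:
Step 1: flows [0=1,2->0] -> levels [4 3 3]
Step 2: flows [0->1,0->2] -> levels [2 4 4]
Step 3: flows [1->0,2->0] -> levels [4 3 3]
  -> period-2 cycle: step 3 state = step 1 state
  -> state at step 4: (4-1) mod 2 = 1, same as step 2 -> [2 4 4]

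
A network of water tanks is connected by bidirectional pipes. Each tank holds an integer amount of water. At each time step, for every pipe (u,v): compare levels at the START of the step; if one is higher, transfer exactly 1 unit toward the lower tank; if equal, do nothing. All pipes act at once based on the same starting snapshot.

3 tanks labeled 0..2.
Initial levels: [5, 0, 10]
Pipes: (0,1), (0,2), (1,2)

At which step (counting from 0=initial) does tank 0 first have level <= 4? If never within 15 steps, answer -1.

Answer: -1

Derivation:
Step 1: flows [0->1,2->0,2->1] -> levels [5 2 8]
Step 2: flows [0->1,2->0,2->1] -> levels [5 4 6]
Step 3: flows [0->1,2->0,2->1] -> levels [5 6 4]
Step 4: flows [1->0,0->2,1->2] -> levels [5 4 6]
  -> period-2 cycle (repeats step 2); tank 0 never drops to <=4
Tank 0 never reaches <=4 within 15 steps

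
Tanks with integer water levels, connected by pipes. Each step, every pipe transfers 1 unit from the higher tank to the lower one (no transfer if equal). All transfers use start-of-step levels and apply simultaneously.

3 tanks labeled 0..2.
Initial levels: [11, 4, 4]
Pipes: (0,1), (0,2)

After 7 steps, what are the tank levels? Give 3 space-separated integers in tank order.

Answer: 5 7 7

Derivation:
Step 1: flows [0->1,0->2] -> levels [9 5 5]
Step 2: flows [0->1,0->2] -> levels [7 6 6]
Step 3: flows [0->1,0->2] -> levels [5 7 7]
Step 4: flows [1->0,2->0] -> levels [7 6 6]
  -> period-2 cycle: step 4 state = step 2 state
  -> state at step 7: (7-2) mod 2 = 1, same as step 3 -> [5 7 7]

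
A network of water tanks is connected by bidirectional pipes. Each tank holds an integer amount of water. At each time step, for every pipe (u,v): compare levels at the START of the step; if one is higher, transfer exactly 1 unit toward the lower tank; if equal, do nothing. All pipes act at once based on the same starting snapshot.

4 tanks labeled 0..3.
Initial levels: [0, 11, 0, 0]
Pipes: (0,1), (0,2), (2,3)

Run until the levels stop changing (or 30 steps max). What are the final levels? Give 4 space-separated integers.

Answer: 2 3 4 2

Derivation:
Step 1: flows [1->0,0=2,2=3] -> levels [1 10 0 0]
Step 2: flows [1->0,0->2,2=3] -> levels [1 9 1 0]
Step 3: flows [1->0,0=2,2->3] -> levels [2 8 0 1]
Step 4: flows [1->0,0->2,3->2] -> levels [2 7 2 0]
Step 5: flows [1->0,0=2,2->3] -> levels [3 6 1 1]
Step 6: flows [1->0,0->2,2=3] -> levels [3 5 2 1]
Step 7: flows [1->0,0->2,2->3] -> levels [3 4 2 2]
Step 8: flows [1->0,0->2,2=3] -> levels [3 3 3 2]
Step 9: flows [0=1,0=2,2->3] -> levels [3 3 2 3]
Step 10: flows [0=1,0->2,3->2] -> levels [2 3 4 2]
Step 11: flows [1->0,2->0,2->3] -> levels [4 2 2 3]
Step 12: flows [0->1,0->2,3->2] -> levels [2 3 4 2]
  -> period-2 cycle: step 12 state = step 10 state; never stabilizes
  -> state at step 30: (30-10) mod 2 = 0, same as step 10 -> [2 3 4 2]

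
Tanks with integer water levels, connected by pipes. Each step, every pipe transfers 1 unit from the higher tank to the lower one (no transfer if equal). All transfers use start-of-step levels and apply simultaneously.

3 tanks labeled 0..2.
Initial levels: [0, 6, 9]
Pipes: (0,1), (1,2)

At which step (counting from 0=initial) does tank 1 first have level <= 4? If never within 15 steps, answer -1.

Answer: -1

Derivation:
Step 1: flows [1->0,2->1] -> levels [1 6 8]
Step 2: flows [1->0,2->1] -> levels [2 6 7]
Step 3: flows [1->0,2->1] -> levels [3 6 6]
Step 4: flows [1->0,1=2] -> levels [4 5 6]
Step 5: flows [1->0,2->1] -> levels [5 5 5]
Step 6: flows [0=1,1=2] -> levels [5 5 5]
  -> stable; tank 1 stays at 5 > 4
Tank 1 never reaches <=4 within 15 steps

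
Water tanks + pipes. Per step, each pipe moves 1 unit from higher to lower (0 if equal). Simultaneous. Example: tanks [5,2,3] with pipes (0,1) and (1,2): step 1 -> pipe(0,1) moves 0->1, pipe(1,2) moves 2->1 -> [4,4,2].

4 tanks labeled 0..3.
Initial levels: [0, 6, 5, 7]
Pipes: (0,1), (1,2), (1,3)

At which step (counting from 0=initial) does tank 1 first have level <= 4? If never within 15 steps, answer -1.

Step 1: flows [1->0,1->2,3->1] -> levels [1 5 6 6]
Step 2: flows [1->0,2->1,3->1] -> levels [2 6 5 5]
Step 3: flows [1->0,1->2,1->3] -> levels [3 3 6 6]
Tank 1 first reaches <=4 at step 3

Answer: 3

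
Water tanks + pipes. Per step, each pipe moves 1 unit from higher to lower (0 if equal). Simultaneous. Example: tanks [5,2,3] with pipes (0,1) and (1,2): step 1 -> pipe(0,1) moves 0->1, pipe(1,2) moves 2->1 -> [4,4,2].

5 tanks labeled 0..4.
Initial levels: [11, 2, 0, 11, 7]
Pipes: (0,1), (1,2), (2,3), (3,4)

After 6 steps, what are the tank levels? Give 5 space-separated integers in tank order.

Step 1: flows [0->1,1->2,3->2,3->4] -> levels [10 2 2 9 8]
Step 2: flows [0->1,1=2,3->2,3->4] -> levels [9 3 3 7 9]
Step 3: flows [0->1,1=2,3->2,4->3] -> levels [8 4 4 7 8]
Step 4: flows [0->1,1=2,3->2,4->3] -> levels [7 5 5 7 7]
Step 5: flows [0->1,1=2,3->2,3=4] -> levels [6 6 6 6 7]
Step 6: flows [0=1,1=2,2=3,4->3] -> levels [6 6 6 7 6]

Answer: 6 6 6 7 6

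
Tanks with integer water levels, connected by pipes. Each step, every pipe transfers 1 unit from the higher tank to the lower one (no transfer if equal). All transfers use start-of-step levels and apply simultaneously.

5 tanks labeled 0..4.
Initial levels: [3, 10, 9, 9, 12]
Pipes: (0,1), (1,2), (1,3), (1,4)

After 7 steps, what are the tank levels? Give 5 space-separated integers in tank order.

Answer: 9 7 9 9 9

Derivation:
Step 1: flows [1->0,1->2,1->3,4->1] -> levels [4 8 10 10 11]
Step 2: flows [1->0,2->1,3->1,4->1] -> levels [5 10 9 9 10]
Step 3: flows [1->0,1->2,1->3,1=4] -> levels [6 7 10 10 10]
Step 4: flows [1->0,2->1,3->1,4->1] -> levels [7 9 9 9 9]
Step 5: flows [1->0,1=2,1=3,1=4] -> levels [8 8 9 9 9]
Step 6: flows [0=1,2->1,3->1,4->1] -> levels [8 11 8 8 8]
Step 7: flows [1->0,1->2,1->3,1->4] -> levels [9 7 9 9 9]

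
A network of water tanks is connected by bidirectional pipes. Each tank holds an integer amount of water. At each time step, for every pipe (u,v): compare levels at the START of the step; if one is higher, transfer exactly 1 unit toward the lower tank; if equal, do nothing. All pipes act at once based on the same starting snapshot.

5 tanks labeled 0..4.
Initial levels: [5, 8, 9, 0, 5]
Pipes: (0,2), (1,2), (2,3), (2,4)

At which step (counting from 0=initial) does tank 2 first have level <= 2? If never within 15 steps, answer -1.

Answer: -1

Derivation:
Step 1: flows [2->0,2->1,2->3,2->4] -> levels [6 9 5 1 6]
Step 2: flows [0->2,1->2,2->3,4->2] -> levels [5 8 7 2 5]
Step 3: flows [2->0,1->2,2->3,2->4] -> levels [6 7 5 3 6]
Step 4: flows [0->2,1->2,2->3,4->2] -> levels [5 6 7 4 5]
Step 5: flows [2->0,2->1,2->3,2->4] -> levels [6 7 3 5 6]
Step 6: flows [0->2,1->2,3->2,4->2] -> levels [5 6 7 4 5]
  -> period-2 cycle (repeats step 4); tank 2 never drops to <=2
Tank 2 never reaches <=2 within 15 steps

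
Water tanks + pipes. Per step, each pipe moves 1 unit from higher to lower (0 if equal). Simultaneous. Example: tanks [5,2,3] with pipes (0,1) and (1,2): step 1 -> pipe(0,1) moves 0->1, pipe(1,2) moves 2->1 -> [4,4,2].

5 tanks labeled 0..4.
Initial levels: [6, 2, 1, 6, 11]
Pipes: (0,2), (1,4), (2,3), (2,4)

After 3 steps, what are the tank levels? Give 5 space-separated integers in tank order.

Answer: 5 5 5 5 6

Derivation:
Step 1: flows [0->2,4->1,3->2,4->2] -> levels [5 3 4 5 9]
Step 2: flows [0->2,4->1,3->2,4->2] -> levels [4 4 7 4 7]
Step 3: flows [2->0,4->1,2->3,2=4] -> levels [5 5 5 5 6]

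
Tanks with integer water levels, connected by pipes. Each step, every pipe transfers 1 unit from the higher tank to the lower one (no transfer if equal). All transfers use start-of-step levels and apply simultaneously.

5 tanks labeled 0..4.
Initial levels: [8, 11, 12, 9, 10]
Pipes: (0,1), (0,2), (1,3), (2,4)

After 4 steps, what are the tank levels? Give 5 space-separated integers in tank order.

Answer: 9 11 11 9 10

Derivation:
Step 1: flows [1->0,2->0,1->3,2->4] -> levels [10 9 10 10 11]
Step 2: flows [0->1,0=2,3->1,4->2] -> levels [9 11 11 9 10]
Step 3: flows [1->0,2->0,1->3,2->4] -> levels [11 9 9 10 11]
Step 4: flows [0->1,0->2,3->1,4->2] -> levels [9 11 11 9 10]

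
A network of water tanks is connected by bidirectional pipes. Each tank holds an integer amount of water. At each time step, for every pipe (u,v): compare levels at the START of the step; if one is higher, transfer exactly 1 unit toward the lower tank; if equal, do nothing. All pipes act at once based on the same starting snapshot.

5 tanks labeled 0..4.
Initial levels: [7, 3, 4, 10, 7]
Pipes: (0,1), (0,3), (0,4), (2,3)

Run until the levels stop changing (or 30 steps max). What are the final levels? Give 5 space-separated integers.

Step 1: flows [0->1,3->0,0=4,3->2] -> levels [7 4 5 8 7]
Step 2: flows [0->1,3->0,0=4,3->2] -> levels [7 5 6 6 7]
Step 3: flows [0->1,0->3,0=4,2=3] -> levels [5 6 6 7 7]
Step 4: flows [1->0,3->0,4->0,3->2] -> levels [8 5 7 5 6]
Step 5: flows [0->1,0->3,0->4,2->3] -> levels [5 6 6 7 7]
  -> period-2 cycle: step 5 state = step 3 state; never stabilizes
  -> state at step 30: (30-3) mod 2 = 1, same as step 4 -> [8 5 7 5 6]

Answer: 8 5 7 5 6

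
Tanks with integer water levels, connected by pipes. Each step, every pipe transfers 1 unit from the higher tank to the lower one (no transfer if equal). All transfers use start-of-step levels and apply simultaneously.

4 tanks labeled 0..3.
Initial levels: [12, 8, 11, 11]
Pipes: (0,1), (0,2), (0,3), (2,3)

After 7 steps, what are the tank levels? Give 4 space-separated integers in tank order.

Step 1: flows [0->1,0->2,0->3,2=3] -> levels [9 9 12 12]
Step 2: flows [0=1,2->0,3->0,2=3] -> levels [11 9 11 11]
Step 3: flows [0->1,0=2,0=3,2=3] -> levels [10 10 11 11]
Step 4: flows [0=1,2->0,3->0,2=3] -> levels [12 10 10 10]
Step 5: flows [0->1,0->2,0->3,2=3] -> levels [9 11 11 11]
Step 6: flows [1->0,2->0,3->0,2=3] -> levels [12 10 10 10]
  -> period-2 cycle: step 6 state = step 4 state
  -> state at step 7: (7-4) mod 2 = 1, same as step 5 -> [9 11 11 11]

Answer: 9 11 11 11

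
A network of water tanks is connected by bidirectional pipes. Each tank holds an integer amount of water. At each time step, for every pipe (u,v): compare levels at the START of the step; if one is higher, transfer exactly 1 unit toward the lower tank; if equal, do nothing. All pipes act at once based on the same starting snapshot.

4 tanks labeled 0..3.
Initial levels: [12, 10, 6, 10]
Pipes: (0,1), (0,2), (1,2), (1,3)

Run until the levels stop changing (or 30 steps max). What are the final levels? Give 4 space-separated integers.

Step 1: flows [0->1,0->2,1->2,1=3] -> levels [10 10 8 10]
Step 2: flows [0=1,0->2,1->2,1=3] -> levels [9 9 10 10]
Step 3: flows [0=1,2->0,2->1,3->1] -> levels [10 11 8 9]
Step 4: flows [1->0,0->2,1->2,1->3] -> levels [10 8 10 10]
Step 5: flows [0->1,0=2,2->1,3->1] -> levels [9 11 9 9]
Step 6: flows [1->0,0=2,1->2,1->3] -> levels [10 8 10 10]
  -> period-2 cycle: step 6 state = step 4 state; never stabilizes
  -> state at step 30: (30-4) mod 2 = 0, same as step 4 -> [10 8 10 10]

Answer: 10 8 10 10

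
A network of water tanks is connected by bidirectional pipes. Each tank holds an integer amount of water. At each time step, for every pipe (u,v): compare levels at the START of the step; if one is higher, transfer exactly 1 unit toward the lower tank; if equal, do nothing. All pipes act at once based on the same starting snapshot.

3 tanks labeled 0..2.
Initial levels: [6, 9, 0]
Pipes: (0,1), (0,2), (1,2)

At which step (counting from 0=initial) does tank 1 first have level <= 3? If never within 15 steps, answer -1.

Answer: -1

Derivation:
Step 1: flows [1->0,0->2,1->2] -> levels [6 7 2]
Step 2: flows [1->0,0->2,1->2] -> levels [6 5 4]
Step 3: flows [0->1,0->2,1->2] -> levels [4 5 6]
Step 4: flows [1->0,2->0,2->1] -> levels [6 5 4]
  -> period-2 cycle (repeats step 2); tank 1 never drops to <=3
Tank 1 never reaches <=3 within 15 steps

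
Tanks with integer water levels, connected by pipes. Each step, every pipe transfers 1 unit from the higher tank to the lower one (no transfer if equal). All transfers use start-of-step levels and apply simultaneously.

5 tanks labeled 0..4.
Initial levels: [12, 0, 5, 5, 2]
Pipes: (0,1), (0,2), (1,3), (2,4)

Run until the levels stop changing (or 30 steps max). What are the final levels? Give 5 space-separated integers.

Step 1: flows [0->1,0->2,3->1,2->4] -> levels [10 2 5 4 3]
Step 2: flows [0->1,0->2,3->1,2->4] -> levels [8 4 5 3 4]
Step 3: flows [0->1,0->2,1->3,2->4] -> levels [6 4 5 4 5]
Step 4: flows [0->1,0->2,1=3,2=4] -> levels [4 5 6 4 5]
Step 5: flows [1->0,2->0,1->3,2->4] -> levels [6 3 4 5 6]
Step 6: flows [0->1,0->2,3->1,4->2] -> levels [4 5 6 4 5]
  -> period-2 cycle: step 6 state = step 4 state; never stabilizes
  -> state at step 30: (30-4) mod 2 = 0, same as step 4 -> [4 5 6 4 5]

Answer: 4 5 6 4 5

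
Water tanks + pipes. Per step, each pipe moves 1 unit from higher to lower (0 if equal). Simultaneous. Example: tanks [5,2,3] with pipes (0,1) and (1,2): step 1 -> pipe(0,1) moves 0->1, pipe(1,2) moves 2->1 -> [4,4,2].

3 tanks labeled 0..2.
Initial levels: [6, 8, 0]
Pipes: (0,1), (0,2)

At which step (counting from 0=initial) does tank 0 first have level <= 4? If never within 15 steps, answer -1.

Step 1: flows [1->0,0->2] -> levels [6 7 1]
Step 2: flows [1->0,0->2] -> levels [6 6 2]
Step 3: flows [0=1,0->2] -> levels [5 6 3]
Step 4: flows [1->0,0->2] -> levels [5 5 4]
Step 5: flows [0=1,0->2] -> levels [4 5 5]
Tank 0 first reaches <=4 at step 5

Answer: 5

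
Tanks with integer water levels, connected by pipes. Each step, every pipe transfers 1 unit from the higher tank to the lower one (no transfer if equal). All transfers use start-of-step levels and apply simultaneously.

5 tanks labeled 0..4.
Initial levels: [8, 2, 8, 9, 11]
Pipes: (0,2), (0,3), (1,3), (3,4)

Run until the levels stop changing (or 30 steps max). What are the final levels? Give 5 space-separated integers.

Answer: 7 6 9 9 7

Derivation:
Step 1: flows [0=2,3->0,3->1,4->3] -> levels [9 3 8 8 10]
Step 2: flows [0->2,0->3,3->1,4->3] -> levels [7 4 9 9 9]
Step 3: flows [2->0,3->0,3->1,3=4] -> levels [9 5 8 7 9]
Step 4: flows [0->2,0->3,3->1,4->3] -> levels [7 6 9 8 8]
Step 5: flows [2->0,3->0,3->1,3=4] -> levels [9 7 8 6 8]
Step 6: flows [0->2,0->3,1->3,4->3] -> levels [7 6 9 9 7]
Step 7: flows [2->0,3->0,3->1,3->4] -> levels [9 7 8 6 8]
  -> period-2 cycle: step 7 state = step 5 state; never stabilizes
  -> state at step 30: (30-5) mod 2 = 1, same as step 6 -> [7 6 9 9 7]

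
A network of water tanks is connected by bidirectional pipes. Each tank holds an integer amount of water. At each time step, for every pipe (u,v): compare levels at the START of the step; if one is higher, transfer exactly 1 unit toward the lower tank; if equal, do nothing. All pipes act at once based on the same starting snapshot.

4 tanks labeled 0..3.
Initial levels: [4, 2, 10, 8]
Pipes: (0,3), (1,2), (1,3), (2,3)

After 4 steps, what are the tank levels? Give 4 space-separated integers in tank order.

Answer: 6 6 6 6

Derivation:
Step 1: flows [3->0,2->1,3->1,2->3] -> levels [5 4 8 7]
Step 2: flows [3->0,2->1,3->1,2->3] -> levels [6 6 6 6]
Step 3: flows [0=3,1=2,1=3,2=3] -> levels [6 6 6 6]
  -> stable; steps 4..4 unchanged -> [6 6 6 6]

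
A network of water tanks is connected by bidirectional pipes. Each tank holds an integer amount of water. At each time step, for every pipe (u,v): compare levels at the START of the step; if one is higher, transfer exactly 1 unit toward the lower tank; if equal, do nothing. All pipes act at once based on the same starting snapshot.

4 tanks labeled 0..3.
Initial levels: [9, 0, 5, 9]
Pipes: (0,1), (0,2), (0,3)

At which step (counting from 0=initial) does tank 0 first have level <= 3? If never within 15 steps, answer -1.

Step 1: flows [0->1,0->2,0=3] -> levels [7 1 6 9]
Step 2: flows [0->1,0->2,3->0] -> levels [6 2 7 8]
Step 3: flows [0->1,2->0,3->0] -> levels [7 3 6 7]
Step 4: flows [0->1,0->2,0=3] -> levels [5 4 7 7]
Step 5: flows [0->1,2->0,3->0] -> levels [6 5 6 6]
Step 6: flows [0->1,0=2,0=3] -> levels [5 6 6 6]
Step 7: flows [1->0,2->0,3->0] -> levels [8 5 5 5]
Step 8: flows [0->1,0->2,0->3] -> levels [5 6 6 6]
  -> period-2 cycle (repeats step 6); tank 0 never drops to <=3
Tank 0 never reaches <=3 within 15 steps

Answer: -1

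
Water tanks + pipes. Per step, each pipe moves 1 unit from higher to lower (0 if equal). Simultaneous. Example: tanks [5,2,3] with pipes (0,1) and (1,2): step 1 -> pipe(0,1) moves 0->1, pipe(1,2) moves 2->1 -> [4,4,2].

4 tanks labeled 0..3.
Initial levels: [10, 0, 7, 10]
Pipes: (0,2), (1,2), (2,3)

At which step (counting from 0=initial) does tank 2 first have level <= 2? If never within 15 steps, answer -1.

Answer: -1

Derivation:
Step 1: flows [0->2,2->1,3->2] -> levels [9 1 8 9]
Step 2: flows [0->2,2->1,3->2] -> levels [8 2 9 8]
Step 3: flows [2->0,2->1,2->3] -> levels [9 3 6 9]
Step 4: flows [0->2,2->1,3->2] -> levels [8 4 7 8]
Step 5: flows [0->2,2->1,3->2] -> levels [7 5 8 7]
Step 6: flows [2->0,2->1,2->3] -> levels [8 6 5 8]
Step 7: flows [0->2,1->2,3->2] -> levels [7 5 8 7]
  -> period-2 cycle (repeats step 5); tank 2 never drops to <=2
Tank 2 never reaches <=2 within 15 steps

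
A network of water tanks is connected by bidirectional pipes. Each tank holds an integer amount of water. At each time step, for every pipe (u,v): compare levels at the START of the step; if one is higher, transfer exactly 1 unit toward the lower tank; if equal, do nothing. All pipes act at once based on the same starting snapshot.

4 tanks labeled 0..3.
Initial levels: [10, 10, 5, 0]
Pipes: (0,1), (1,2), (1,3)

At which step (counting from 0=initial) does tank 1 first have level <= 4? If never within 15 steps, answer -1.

Answer: 7

Derivation:
Step 1: flows [0=1,1->2,1->3] -> levels [10 8 6 1]
Step 2: flows [0->1,1->2,1->3] -> levels [9 7 7 2]
Step 3: flows [0->1,1=2,1->3] -> levels [8 7 7 3]
Step 4: flows [0->1,1=2,1->3] -> levels [7 7 7 4]
Step 5: flows [0=1,1=2,1->3] -> levels [7 6 7 5]
Step 6: flows [0->1,2->1,1->3] -> levels [6 7 6 6]
Step 7: flows [1->0,1->2,1->3] -> levels [7 4 7 7]
Tank 1 first reaches <=4 at step 7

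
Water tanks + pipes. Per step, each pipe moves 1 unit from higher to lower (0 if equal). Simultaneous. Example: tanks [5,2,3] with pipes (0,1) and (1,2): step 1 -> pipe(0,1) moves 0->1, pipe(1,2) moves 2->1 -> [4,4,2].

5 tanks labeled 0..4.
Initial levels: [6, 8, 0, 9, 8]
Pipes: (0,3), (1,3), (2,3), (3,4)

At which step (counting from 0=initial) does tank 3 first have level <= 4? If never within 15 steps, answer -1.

Answer: 6

Derivation:
Step 1: flows [3->0,3->1,3->2,3->4] -> levels [7 9 1 5 9]
Step 2: flows [0->3,1->3,3->2,4->3] -> levels [6 8 2 7 8]
Step 3: flows [3->0,1->3,3->2,4->3] -> levels [7 7 3 7 7]
Step 4: flows [0=3,1=3,3->2,3=4] -> levels [7 7 4 6 7]
Step 5: flows [0->3,1->3,3->2,4->3] -> levels [6 6 5 8 6]
Step 6: flows [3->0,3->1,3->2,3->4] -> levels [7 7 6 4 7]
Tank 3 first reaches <=4 at step 6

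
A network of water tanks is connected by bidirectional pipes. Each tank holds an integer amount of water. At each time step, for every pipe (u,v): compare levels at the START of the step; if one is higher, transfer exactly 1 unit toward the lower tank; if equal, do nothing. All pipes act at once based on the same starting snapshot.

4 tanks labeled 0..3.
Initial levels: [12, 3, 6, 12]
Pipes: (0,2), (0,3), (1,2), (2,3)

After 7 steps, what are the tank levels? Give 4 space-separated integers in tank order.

Answer: 8 8 9 8

Derivation:
Step 1: flows [0->2,0=3,2->1,3->2] -> levels [11 4 7 11]
Step 2: flows [0->2,0=3,2->1,3->2] -> levels [10 5 8 10]
Step 3: flows [0->2,0=3,2->1,3->2] -> levels [9 6 9 9]
Step 4: flows [0=2,0=3,2->1,2=3] -> levels [9 7 8 9]
Step 5: flows [0->2,0=3,2->1,3->2] -> levels [8 8 9 8]
Step 6: flows [2->0,0=3,2->1,2->3] -> levels [9 9 6 9]
Step 7: flows [0->2,0=3,1->2,3->2] -> levels [8 8 9 8]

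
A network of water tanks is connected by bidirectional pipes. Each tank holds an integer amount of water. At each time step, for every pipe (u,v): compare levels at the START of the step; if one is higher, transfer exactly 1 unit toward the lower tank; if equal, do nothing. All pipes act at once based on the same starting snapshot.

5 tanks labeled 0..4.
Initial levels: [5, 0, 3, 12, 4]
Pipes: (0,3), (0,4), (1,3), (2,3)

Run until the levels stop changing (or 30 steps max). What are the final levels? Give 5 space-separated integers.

Step 1: flows [3->0,0->4,3->1,3->2] -> levels [5 1 4 9 5]
Step 2: flows [3->0,0=4,3->1,3->2] -> levels [6 2 5 6 5]
Step 3: flows [0=3,0->4,3->1,3->2] -> levels [5 3 6 4 6]
Step 4: flows [0->3,4->0,3->1,2->3] -> levels [5 4 5 5 5]
Step 5: flows [0=3,0=4,3->1,2=3] -> levels [5 5 5 4 5]
Step 6: flows [0->3,0=4,1->3,2->3] -> levels [4 4 4 7 5]
Step 7: flows [3->0,4->0,3->1,3->2] -> levels [6 5 5 4 4]
Step 8: flows [0->3,0->4,1->3,2->3] -> levels [4 4 4 7 5]
  -> period-2 cycle: step 8 state = step 6 state; never stabilizes
  -> state at step 30: (30-6) mod 2 = 0, same as step 6 -> [4 4 4 7 5]

Answer: 4 4 4 7 5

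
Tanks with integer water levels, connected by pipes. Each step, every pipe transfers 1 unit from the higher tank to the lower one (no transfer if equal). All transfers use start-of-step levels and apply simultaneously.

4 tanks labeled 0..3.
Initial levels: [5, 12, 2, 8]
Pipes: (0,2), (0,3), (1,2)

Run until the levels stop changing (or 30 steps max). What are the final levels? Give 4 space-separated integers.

Step 1: flows [0->2,3->0,1->2] -> levels [5 11 4 7]
Step 2: flows [0->2,3->0,1->2] -> levels [5 10 6 6]
Step 3: flows [2->0,3->0,1->2] -> levels [7 9 6 5]
Step 4: flows [0->2,0->3,1->2] -> levels [5 8 8 6]
Step 5: flows [2->0,3->0,1=2] -> levels [7 8 7 5]
Step 6: flows [0=2,0->3,1->2] -> levels [6 7 8 6]
Step 7: flows [2->0,0=3,2->1] -> levels [7 8 6 6]
Step 8: flows [0->2,0->3,1->2] -> levels [5 7 8 7]
Step 9: flows [2->0,3->0,2->1] -> levels [7 8 6 6]
  -> period-2 cycle: step 9 state = step 7 state; never stabilizes
  -> state at step 30: (30-7) mod 2 = 1, same as step 8 -> [5 7 8 7]

Answer: 5 7 8 7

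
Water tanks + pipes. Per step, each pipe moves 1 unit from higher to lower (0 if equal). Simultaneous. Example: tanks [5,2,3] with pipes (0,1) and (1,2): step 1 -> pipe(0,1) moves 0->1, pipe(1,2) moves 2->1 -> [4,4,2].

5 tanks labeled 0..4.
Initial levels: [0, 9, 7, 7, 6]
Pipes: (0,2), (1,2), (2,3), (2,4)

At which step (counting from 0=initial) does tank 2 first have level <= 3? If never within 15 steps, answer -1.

Step 1: flows [2->0,1->2,2=3,2->4] -> levels [1 8 6 7 7]
Step 2: flows [2->0,1->2,3->2,4->2] -> levels [2 7 8 6 6]
Step 3: flows [2->0,2->1,2->3,2->4] -> levels [3 8 4 7 7]
Step 4: flows [2->0,1->2,3->2,4->2] -> levels [4 7 6 6 6]
Step 5: flows [2->0,1->2,2=3,2=4] -> levels [5 6 6 6 6]
Step 6: flows [2->0,1=2,2=3,2=4] -> levels [6 6 5 6 6]
Step 7: flows [0->2,1->2,3->2,4->2] -> levels [5 5 9 5 5]
Step 8: flows [2->0,2->1,2->3,2->4] -> levels [6 6 5 6 6]
  -> period-2 cycle (repeats step 6); tank 2 never drops to <=3
Tank 2 never reaches <=3 within 15 steps

Answer: -1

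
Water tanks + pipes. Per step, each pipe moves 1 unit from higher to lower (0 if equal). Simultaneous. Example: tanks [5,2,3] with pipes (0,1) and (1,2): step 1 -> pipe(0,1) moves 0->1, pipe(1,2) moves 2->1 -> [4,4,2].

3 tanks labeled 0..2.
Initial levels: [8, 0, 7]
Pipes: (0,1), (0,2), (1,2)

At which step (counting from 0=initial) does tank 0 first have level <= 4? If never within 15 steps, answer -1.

Answer: 3

Derivation:
Step 1: flows [0->1,0->2,2->1] -> levels [6 2 7]
Step 2: flows [0->1,2->0,2->1] -> levels [6 4 5]
Step 3: flows [0->1,0->2,2->1] -> levels [4 6 5]
Tank 0 first reaches <=4 at step 3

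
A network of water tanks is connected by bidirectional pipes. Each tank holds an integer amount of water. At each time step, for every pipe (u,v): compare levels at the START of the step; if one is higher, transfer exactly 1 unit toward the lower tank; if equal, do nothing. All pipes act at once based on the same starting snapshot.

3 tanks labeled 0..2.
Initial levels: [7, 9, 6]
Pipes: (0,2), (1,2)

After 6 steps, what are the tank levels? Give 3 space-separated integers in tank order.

Answer: 8 8 6

Derivation:
Step 1: flows [0->2,1->2] -> levels [6 8 8]
Step 2: flows [2->0,1=2] -> levels [7 8 7]
Step 3: flows [0=2,1->2] -> levels [7 7 8]
Step 4: flows [2->0,2->1] -> levels [8 8 6]
Step 5: flows [0->2,1->2] -> levels [7 7 8]
  -> period-2 cycle: step 5 state = step 3 state
  -> state at step 6: (6-3) mod 2 = 1, same as step 4 -> [8 8 6]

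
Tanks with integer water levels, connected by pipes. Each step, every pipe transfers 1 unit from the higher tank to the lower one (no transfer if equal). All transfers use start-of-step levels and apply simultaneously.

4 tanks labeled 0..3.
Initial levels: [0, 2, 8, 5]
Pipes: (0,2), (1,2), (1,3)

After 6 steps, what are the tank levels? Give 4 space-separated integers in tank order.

Step 1: flows [2->0,2->1,3->1] -> levels [1 4 6 4]
Step 2: flows [2->0,2->1,1=3] -> levels [2 5 4 4]
Step 3: flows [2->0,1->2,1->3] -> levels [3 3 4 5]
Step 4: flows [2->0,2->1,3->1] -> levels [4 5 2 4]
Step 5: flows [0->2,1->2,1->3] -> levels [3 3 4 5]
  -> period-2 cycle: step 5 state = step 3 state
  -> state at step 6: (6-3) mod 2 = 1, same as step 4 -> [4 5 2 4]

Answer: 4 5 2 4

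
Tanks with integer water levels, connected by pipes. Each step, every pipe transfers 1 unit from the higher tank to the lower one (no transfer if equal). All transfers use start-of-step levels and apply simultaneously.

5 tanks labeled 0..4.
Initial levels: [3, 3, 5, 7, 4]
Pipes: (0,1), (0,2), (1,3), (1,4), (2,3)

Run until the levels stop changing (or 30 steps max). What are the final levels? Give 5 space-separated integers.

Step 1: flows [0=1,2->0,3->1,4->1,3->2] -> levels [4 5 5 5 3]
Step 2: flows [1->0,2->0,1=3,1->4,2=3] -> levels [6 3 4 5 4]
Step 3: flows [0->1,0->2,3->1,4->1,3->2] -> levels [4 6 6 3 3]
Step 4: flows [1->0,2->0,1->3,1->4,2->3] -> levels [6 3 4 5 4]
  -> period-2 cycle: step 4 state = step 2 state; never stabilizes
  -> state at step 30: (30-2) mod 2 = 0, same as step 2 -> [6 3 4 5 4]

Answer: 6 3 4 5 4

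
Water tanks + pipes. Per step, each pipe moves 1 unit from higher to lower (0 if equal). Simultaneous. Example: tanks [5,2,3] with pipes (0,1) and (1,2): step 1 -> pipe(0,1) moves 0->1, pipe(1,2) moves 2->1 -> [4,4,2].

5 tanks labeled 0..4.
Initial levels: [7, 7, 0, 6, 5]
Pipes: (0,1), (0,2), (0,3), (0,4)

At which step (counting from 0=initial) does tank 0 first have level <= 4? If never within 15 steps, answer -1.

Answer: 1

Derivation:
Step 1: flows [0=1,0->2,0->3,0->4] -> levels [4 7 1 7 6]
Tank 0 first reaches <=4 at step 1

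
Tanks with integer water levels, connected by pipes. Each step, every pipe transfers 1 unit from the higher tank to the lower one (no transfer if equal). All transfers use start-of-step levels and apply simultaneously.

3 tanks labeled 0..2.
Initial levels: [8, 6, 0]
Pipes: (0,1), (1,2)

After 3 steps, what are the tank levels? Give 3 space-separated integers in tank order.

Answer: 6 5 3

Derivation:
Step 1: flows [0->1,1->2] -> levels [7 6 1]
Step 2: flows [0->1,1->2] -> levels [6 6 2]
Step 3: flows [0=1,1->2] -> levels [6 5 3]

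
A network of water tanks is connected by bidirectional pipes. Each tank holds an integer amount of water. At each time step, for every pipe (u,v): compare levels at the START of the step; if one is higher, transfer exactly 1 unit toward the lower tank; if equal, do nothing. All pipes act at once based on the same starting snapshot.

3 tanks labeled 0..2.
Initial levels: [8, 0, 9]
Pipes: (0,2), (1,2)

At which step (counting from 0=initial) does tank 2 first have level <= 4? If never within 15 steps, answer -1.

Step 1: flows [2->0,2->1] -> levels [9 1 7]
Step 2: flows [0->2,2->1] -> levels [8 2 7]
Step 3: flows [0->2,2->1] -> levels [7 3 7]
Step 4: flows [0=2,2->1] -> levels [7 4 6]
Step 5: flows [0->2,2->1] -> levels [6 5 6]
Step 6: flows [0=2,2->1] -> levels [6 6 5]
Step 7: flows [0->2,1->2] -> levels [5 5 7]
Step 8: flows [2->0,2->1] -> levels [6 6 5]
  -> period-2 cycle (repeats step 6); tank 2 never drops to <=4
Tank 2 never reaches <=4 within 15 steps

Answer: -1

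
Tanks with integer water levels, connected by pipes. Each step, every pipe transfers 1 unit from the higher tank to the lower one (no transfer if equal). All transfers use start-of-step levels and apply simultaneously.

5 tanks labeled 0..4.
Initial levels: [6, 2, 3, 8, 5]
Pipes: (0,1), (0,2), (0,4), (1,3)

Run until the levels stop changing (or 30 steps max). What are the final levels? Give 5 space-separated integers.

Step 1: flows [0->1,0->2,0->4,3->1] -> levels [3 4 4 7 6]
Step 2: flows [1->0,2->0,4->0,3->1] -> levels [6 4 3 6 5]
Step 3: flows [0->1,0->2,0->4,3->1] -> levels [3 6 4 5 6]
Step 4: flows [1->0,2->0,4->0,1->3] -> levels [6 4 3 6 5]
  -> period-2 cycle: step 4 state = step 2 state; never stabilizes
  -> state at step 30: (30-2) mod 2 = 0, same as step 2 -> [6 4 3 6 5]

Answer: 6 4 3 6 5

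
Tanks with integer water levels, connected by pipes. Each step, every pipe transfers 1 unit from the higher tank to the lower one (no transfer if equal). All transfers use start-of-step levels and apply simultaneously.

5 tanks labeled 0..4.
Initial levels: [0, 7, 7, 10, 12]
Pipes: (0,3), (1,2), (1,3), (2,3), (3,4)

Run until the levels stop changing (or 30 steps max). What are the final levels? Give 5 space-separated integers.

Step 1: flows [3->0,1=2,3->1,3->2,4->3] -> levels [1 8 8 8 11]
Step 2: flows [3->0,1=2,1=3,2=3,4->3] -> levels [2 8 8 8 10]
Step 3: flows [3->0,1=2,1=3,2=3,4->3] -> levels [3 8 8 8 9]
Step 4: flows [3->0,1=2,1=3,2=3,4->3] -> levels [4 8 8 8 8]
Step 5: flows [3->0,1=2,1=3,2=3,3=4] -> levels [5 8 8 7 8]
Step 6: flows [3->0,1=2,1->3,2->3,4->3] -> levels [6 7 7 9 7]
Step 7: flows [3->0,1=2,3->1,3->2,3->4] -> levels [7 8 8 5 8]
Step 8: flows [0->3,1=2,1->3,2->3,4->3] -> levels [6 7 7 9 7]
  -> period-2 cycle: step 8 state = step 6 state; never stabilizes
  -> state at step 30: (30-6) mod 2 = 0, same as step 6 -> [6 7 7 9 7]

Answer: 6 7 7 9 7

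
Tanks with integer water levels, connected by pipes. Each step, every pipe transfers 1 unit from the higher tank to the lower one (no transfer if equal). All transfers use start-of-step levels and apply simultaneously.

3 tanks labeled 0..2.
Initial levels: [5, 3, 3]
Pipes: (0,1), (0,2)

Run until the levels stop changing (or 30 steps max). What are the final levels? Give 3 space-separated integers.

Answer: 5 3 3

Derivation:
Step 1: flows [0->1,0->2] -> levels [3 4 4]
Step 2: flows [1->0,2->0] -> levels [5 3 3]
  -> period-2 cycle: step 2 state = step 0 state; never stabilizes
  -> state at step 30: (30-0) mod 2 = 0, same as step 0 -> [5 3 3]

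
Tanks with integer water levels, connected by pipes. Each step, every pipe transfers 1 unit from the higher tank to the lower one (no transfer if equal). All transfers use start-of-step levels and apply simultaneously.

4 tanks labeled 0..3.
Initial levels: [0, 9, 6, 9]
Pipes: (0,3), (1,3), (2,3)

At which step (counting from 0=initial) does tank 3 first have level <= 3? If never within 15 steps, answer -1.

Answer: -1

Derivation:
Step 1: flows [3->0,1=3,3->2] -> levels [1 9 7 7]
Step 2: flows [3->0,1->3,2=3] -> levels [2 8 7 7]
Step 3: flows [3->0,1->3,2=3] -> levels [3 7 7 7]
Step 4: flows [3->0,1=3,2=3] -> levels [4 7 7 6]
Step 5: flows [3->0,1->3,2->3] -> levels [5 6 6 7]
Step 6: flows [3->0,3->1,3->2] -> levels [6 7 7 4]
Step 7: flows [0->3,1->3,2->3] -> levels [5 6 6 7]
  -> period-2 cycle (repeats step 5); tank 3 never drops to <=3
Tank 3 never reaches <=3 within 15 steps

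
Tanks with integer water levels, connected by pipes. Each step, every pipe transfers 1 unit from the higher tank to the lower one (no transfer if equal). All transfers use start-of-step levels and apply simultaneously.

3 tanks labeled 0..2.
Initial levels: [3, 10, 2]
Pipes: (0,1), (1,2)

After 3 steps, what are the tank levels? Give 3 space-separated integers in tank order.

Answer: 6 4 5

Derivation:
Step 1: flows [1->0,1->2] -> levels [4 8 3]
Step 2: flows [1->0,1->2] -> levels [5 6 4]
Step 3: flows [1->0,1->2] -> levels [6 4 5]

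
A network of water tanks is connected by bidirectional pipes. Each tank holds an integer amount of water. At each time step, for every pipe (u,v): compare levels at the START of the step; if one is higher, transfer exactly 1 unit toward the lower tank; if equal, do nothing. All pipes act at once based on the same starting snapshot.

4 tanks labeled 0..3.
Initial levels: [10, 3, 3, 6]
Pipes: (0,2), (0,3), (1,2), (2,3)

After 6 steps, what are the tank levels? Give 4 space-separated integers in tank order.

Answer: 5 5 7 5

Derivation:
Step 1: flows [0->2,0->3,1=2,3->2] -> levels [8 3 5 6]
Step 2: flows [0->2,0->3,2->1,3->2] -> levels [6 4 6 6]
Step 3: flows [0=2,0=3,2->1,2=3] -> levels [6 5 5 6]
Step 4: flows [0->2,0=3,1=2,3->2] -> levels [5 5 7 5]
Step 5: flows [2->0,0=3,2->1,2->3] -> levels [6 6 4 6]
Step 6: flows [0->2,0=3,1->2,3->2] -> levels [5 5 7 5]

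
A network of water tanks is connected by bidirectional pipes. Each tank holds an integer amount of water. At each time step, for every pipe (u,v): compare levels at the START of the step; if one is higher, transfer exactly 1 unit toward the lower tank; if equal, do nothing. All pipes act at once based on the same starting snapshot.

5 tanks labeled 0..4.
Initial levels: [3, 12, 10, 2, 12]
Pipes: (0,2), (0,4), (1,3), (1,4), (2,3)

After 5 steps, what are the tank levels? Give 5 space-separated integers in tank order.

Step 1: flows [2->0,4->0,1->3,1=4,2->3] -> levels [5 11 8 4 11]
Step 2: flows [2->0,4->0,1->3,1=4,2->3] -> levels [7 10 6 6 10]
Step 3: flows [0->2,4->0,1->3,1=4,2=3] -> levels [7 9 7 7 9]
Step 4: flows [0=2,4->0,1->3,1=4,2=3] -> levels [8 8 7 8 8]
Step 5: flows [0->2,0=4,1=3,1=4,3->2] -> levels [7 8 9 7 8]

Answer: 7 8 9 7 8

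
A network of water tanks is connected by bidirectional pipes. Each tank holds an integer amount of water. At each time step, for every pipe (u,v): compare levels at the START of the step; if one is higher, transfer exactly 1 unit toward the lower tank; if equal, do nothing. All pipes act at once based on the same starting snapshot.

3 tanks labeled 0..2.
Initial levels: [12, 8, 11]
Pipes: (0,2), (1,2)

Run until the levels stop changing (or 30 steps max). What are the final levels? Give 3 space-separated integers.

Answer: 11 11 9

Derivation:
Step 1: flows [0->2,2->1] -> levels [11 9 11]
Step 2: flows [0=2,2->1] -> levels [11 10 10]
Step 3: flows [0->2,1=2] -> levels [10 10 11]
Step 4: flows [2->0,2->1] -> levels [11 11 9]
Step 5: flows [0->2,1->2] -> levels [10 10 11]
  -> period-2 cycle: step 5 state = step 3 state; never stabilizes
  -> state at step 30: (30-3) mod 2 = 1, same as step 4 -> [11 11 9]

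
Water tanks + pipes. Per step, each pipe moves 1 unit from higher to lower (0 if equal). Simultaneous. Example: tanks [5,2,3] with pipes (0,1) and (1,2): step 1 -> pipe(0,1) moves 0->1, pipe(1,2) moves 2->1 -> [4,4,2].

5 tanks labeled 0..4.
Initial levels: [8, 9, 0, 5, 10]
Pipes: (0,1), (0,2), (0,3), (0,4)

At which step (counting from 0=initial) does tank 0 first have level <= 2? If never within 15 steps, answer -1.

Step 1: flows [1->0,0->2,0->3,4->0] -> levels [8 8 1 6 9]
Step 2: flows [0=1,0->2,0->3,4->0] -> levels [7 8 2 7 8]
Step 3: flows [1->0,0->2,0=3,4->0] -> levels [8 7 3 7 7]
Step 4: flows [0->1,0->2,0->3,0->4] -> levels [4 8 4 8 8]
Step 5: flows [1->0,0=2,3->0,4->0] -> levels [7 7 4 7 7]
Step 6: flows [0=1,0->2,0=3,0=4] -> levels [6 7 5 7 7]
Step 7: flows [1->0,0->2,3->0,4->0] -> levels [8 6 6 6 6]
Step 8: flows [0->1,0->2,0->3,0->4] -> levels [4 7 7 7 7]
Step 9: flows [1->0,2->0,3->0,4->0] -> levels [8 6 6 6 6]
  -> period-2 cycle (repeats step 7); tank 0 never drops to <=2
Tank 0 never reaches <=2 within 15 steps

Answer: -1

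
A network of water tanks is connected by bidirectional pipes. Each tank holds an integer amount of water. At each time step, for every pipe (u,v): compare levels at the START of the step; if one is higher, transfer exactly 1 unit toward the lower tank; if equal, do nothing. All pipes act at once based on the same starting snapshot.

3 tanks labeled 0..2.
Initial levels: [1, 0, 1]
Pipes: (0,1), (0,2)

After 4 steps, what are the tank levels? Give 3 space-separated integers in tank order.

Step 1: flows [0->1,0=2] -> levels [0 1 1]
Step 2: flows [1->0,2->0] -> levels [2 0 0]
Step 3: flows [0->1,0->2] -> levels [0 1 1]
  -> period-2 cycle: step 3 state = step 1 state
  -> state at step 4: (4-1) mod 2 = 1, same as step 2 -> [2 0 0]

Answer: 2 0 0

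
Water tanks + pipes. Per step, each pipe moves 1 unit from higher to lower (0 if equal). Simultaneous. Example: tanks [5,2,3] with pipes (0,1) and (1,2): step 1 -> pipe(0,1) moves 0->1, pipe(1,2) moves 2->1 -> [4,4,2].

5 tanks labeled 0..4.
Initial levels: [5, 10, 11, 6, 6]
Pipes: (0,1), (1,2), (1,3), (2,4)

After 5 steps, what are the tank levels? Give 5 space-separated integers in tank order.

Step 1: flows [1->0,2->1,1->3,2->4] -> levels [6 9 9 7 7]
Step 2: flows [1->0,1=2,1->3,2->4] -> levels [7 7 8 8 8]
Step 3: flows [0=1,2->1,3->1,2=4] -> levels [7 9 7 7 8]
Step 4: flows [1->0,1->2,1->3,4->2] -> levels [8 6 9 8 7]
Step 5: flows [0->1,2->1,3->1,2->4] -> levels [7 9 7 7 8]

Answer: 7 9 7 7 8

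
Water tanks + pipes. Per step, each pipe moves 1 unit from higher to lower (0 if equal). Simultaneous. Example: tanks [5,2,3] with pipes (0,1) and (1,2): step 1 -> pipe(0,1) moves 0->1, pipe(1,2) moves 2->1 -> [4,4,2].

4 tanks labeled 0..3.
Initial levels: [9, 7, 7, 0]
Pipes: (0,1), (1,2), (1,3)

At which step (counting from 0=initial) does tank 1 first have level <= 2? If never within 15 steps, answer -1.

Answer: -1

Derivation:
Step 1: flows [0->1,1=2,1->3] -> levels [8 7 7 1]
Step 2: flows [0->1,1=2,1->3] -> levels [7 7 7 2]
Step 3: flows [0=1,1=2,1->3] -> levels [7 6 7 3]
Step 4: flows [0->1,2->1,1->3] -> levels [6 7 6 4]
Step 5: flows [1->0,1->2,1->3] -> levels [7 4 7 5]
Step 6: flows [0->1,2->1,3->1] -> levels [6 7 6 4]
  -> period-2 cycle (repeats step 4); tank 1 never drops to <=2
Tank 1 never reaches <=2 within 15 steps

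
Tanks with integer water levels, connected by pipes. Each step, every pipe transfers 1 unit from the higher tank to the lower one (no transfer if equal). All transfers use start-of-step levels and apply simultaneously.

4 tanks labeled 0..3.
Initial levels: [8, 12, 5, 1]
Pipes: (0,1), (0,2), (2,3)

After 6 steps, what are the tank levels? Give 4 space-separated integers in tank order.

Answer: 7 7 6 6

Derivation:
Step 1: flows [1->0,0->2,2->3] -> levels [8 11 5 2]
Step 2: flows [1->0,0->2,2->3] -> levels [8 10 5 3]
Step 3: flows [1->0,0->2,2->3] -> levels [8 9 5 4]
Step 4: flows [1->0,0->2,2->3] -> levels [8 8 5 5]
Step 5: flows [0=1,0->2,2=3] -> levels [7 8 6 5]
Step 6: flows [1->0,0->2,2->3] -> levels [7 7 6 6]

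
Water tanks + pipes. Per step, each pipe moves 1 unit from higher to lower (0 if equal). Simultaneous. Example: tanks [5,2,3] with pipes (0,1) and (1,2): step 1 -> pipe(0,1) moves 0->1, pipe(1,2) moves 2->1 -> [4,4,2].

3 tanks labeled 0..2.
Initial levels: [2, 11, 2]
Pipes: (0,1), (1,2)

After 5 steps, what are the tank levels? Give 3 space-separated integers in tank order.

Answer: 5 5 5

Derivation:
Step 1: flows [1->0,1->2] -> levels [3 9 3]
Step 2: flows [1->0,1->2] -> levels [4 7 4]
Step 3: flows [1->0,1->2] -> levels [5 5 5]
Step 4: flows [0=1,1=2] -> levels [5 5 5]
  -> stable; steps 5..5 unchanged -> [5 5 5]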